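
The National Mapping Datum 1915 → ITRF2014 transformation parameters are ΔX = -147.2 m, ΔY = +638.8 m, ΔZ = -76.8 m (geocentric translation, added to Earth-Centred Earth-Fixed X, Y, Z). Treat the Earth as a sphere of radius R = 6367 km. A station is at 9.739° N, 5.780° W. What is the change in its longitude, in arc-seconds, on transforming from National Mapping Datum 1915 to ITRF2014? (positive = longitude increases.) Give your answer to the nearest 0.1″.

Δλ = 20.4″

sin φ = 0.169160, cos φ = 0.985589, sin λ = -0.100709, cos λ = 0.994916.
East component: ΔE = −sin λ·ΔX + cos λ·ΔY = −(-0.100709)(-147.2) + (0.994916)(638.8) = 620.73 m.
1° of latitude spans πR/180 = 111125 m; at latitude φ, 1° of longitude spans that × cos φ = 109523.6 m, so Δλ = 620.73 / 109523.6 × 3600 = 20.403″.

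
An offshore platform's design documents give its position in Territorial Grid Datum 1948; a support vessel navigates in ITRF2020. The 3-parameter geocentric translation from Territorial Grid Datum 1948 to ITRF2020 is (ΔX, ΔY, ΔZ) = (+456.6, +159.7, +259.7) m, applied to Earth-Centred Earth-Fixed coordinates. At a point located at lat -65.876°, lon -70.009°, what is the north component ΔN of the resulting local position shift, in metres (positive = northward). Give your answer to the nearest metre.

ΔN = 112 m

At φ = -65.876°, λ = -70.009°: sin φ = -0.912663, cos φ = 0.408713, sin λ = -0.939746, cos λ = 0.341873.
ΔN = −sin φ cos λ·ΔX − sin φ sin λ·ΔY + cos φ·ΔZ = −(-0.912663)(0.341873)(456.6) − (-0.912663)(-0.939746)(159.7) + (0.408713)(259.7) = 111.64 m.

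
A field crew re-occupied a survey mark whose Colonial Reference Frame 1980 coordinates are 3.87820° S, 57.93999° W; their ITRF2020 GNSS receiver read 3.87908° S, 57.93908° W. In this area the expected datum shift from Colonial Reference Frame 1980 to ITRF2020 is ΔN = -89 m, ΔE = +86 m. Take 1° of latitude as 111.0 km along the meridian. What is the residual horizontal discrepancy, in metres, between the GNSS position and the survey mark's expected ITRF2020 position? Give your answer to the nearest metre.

17 m

Observed coordinate differences: Δφ = -0.00088°, Δλ = +0.00091°.
Converting to metres (1° lat = 111000 m, cos φ = 0.997710): observed ΔN = -97.7 m, observed ΔE = 100.8 m.
Subtracting the expected shift leaves a residual of -97.7 − (-89) = -8.7 m north and 100.8 − (86) = 14.8 m east.
Residual distance = √((-8.7)² + 14.8²) = 17.1 m.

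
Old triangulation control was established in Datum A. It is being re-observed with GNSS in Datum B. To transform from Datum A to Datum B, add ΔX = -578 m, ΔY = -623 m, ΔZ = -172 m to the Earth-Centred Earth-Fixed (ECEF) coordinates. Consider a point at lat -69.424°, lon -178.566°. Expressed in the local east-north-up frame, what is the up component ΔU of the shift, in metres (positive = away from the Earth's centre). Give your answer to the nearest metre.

The local up (radial) axis is (cos φ cos λ, cos φ sin λ, sin φ), giving ΔU = 203.074 + 5.479 + 161.028 = 369.58 m.

ΔU = 370 m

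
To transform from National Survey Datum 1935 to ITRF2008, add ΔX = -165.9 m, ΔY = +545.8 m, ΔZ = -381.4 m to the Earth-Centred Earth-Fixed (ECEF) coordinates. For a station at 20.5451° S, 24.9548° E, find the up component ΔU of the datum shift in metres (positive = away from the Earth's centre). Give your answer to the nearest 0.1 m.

At φ = -20.5451°, λ = 24.9548°: sin φ = -0.350945, cos φ = 0.936396, sin λ = 0.421903, cos λ = 0.906641.
ΔU = cos φ cos λ·ΔX + cos φ sin λ·ΔY + sin φ·ΔZ = (0.936396)(0.906641)(-165.9) + (0.936396)(0.421903)(545.8) + (-0.350945)(-381.4) = 208.63 m.

ΔU = 208.6 m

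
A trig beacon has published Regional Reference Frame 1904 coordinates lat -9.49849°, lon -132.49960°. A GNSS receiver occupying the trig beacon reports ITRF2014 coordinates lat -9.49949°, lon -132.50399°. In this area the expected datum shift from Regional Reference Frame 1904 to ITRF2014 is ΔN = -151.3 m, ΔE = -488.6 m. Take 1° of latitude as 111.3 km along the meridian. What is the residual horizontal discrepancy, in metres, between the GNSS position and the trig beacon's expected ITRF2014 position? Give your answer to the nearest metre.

Observed coordinate differences: Δφ = -0.00100°, Δλ = -0.00439°.
Converting to metres (1° lat = 111300 m, cos φ = 0.986290): observed ΔN = -111.3 m, observed ΔE = -481.9 m.
Subtracting the expected shift leaves a residual of -111.3 − (-151.3) = 40.0 m north and -481.9 − (-488.6) = 6.7 m east.
Residual distance = √(40.0² + 6.7²) = 40.6 m.

41 m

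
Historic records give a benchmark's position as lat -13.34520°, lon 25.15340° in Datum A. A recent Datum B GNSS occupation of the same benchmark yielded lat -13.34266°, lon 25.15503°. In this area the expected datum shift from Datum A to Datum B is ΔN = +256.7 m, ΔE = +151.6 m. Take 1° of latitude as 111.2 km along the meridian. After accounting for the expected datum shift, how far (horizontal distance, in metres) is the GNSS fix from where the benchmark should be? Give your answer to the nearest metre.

Observed coordinate differences: Δφ = +0.00254°, Δλ = +0.00163°.
Converting to metres (1° lat = 111200 m, cos φ = 0.972997): observed ΔN = 282.4 m, observed ΔE = 176.4 m.
Subtracting the expected shift leaves a residual of 282.4 − (256.7) = 25.7 m north and 176.4 − (151.6) = 24.8 m east.
Residual distance = √(25.7² + 24.8²) = 35.7 m.

36 m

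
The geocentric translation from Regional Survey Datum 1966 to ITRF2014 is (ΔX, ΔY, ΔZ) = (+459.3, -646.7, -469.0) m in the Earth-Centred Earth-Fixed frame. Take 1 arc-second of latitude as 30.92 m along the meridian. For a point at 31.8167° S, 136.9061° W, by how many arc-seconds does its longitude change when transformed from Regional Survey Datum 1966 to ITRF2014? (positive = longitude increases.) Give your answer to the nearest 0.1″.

sin φ = -0.527203, cos φ = 0.849739, sin λ = -0.683196, cos λ = -0.730235.
East component: ΔE = −sin λ·ΔX + cos λ·ΔY = −(-0.683196)(459.3) + (-0.730235)(-646.7) = 786.03 m.
1° of latitude spans 3600 × 30.92 = 111312 m; at latitude φ, 1° of longitude spans that × cos φ = 94586.2 m, so Δλ = 786.03 / 94586.2 × 3600 = 29.917″.

Δλ = 29.9″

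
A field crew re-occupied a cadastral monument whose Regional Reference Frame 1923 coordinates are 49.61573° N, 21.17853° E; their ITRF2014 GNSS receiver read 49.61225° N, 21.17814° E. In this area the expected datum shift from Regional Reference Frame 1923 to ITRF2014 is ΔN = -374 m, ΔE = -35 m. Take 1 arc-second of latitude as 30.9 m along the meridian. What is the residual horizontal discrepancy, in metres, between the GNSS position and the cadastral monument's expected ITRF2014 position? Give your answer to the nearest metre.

Observed coordinate differences: Δφ = -0.00348°, Δλ = -0.00039°.
Converting to metres (1° lat = 111240 m, cos φ = 0.647911): observed ΔN = -387.1 m, observed ΔE = -28.1 m.
Subtracting the expected shift leaves a residual of -387.1 − (-374) = -13.1 m north and -28.1 − (-35) = 6.9 m east.
Residual distance = √((-13.1)² + 6.9²) = 14.8 m.

15 m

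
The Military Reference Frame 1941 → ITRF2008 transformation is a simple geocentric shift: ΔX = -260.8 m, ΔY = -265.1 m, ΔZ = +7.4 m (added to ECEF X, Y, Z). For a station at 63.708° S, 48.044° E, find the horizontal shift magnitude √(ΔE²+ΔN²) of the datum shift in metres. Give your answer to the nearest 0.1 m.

At φ = -63.708°, λ = 48.044°: sin φ = -0.896548, cos φ = 0.442946, sin λ = 0.743658, cos λ = 0.668560.
ΔE = −sin λ·ΔX + cos λ·ΔY = −(0.743658)·(-260.8) + (0.668560)·(-265.1) = 16.71 m.
ΔN = −sin φ cos λ·ΔX − sin φ sin λ·ΔY + cos φ·ΔZ = −(-0.896548)(0.668560)(-260.8) − (-0.896548)(0.743658)(-265.1) + (0.442946)(7.4) = -329.79 m.
Horizontal magnitude = √(ΔE² + ΔN²) = √(16.71² + (-329.79)²) = 330.22 m.

330.2 m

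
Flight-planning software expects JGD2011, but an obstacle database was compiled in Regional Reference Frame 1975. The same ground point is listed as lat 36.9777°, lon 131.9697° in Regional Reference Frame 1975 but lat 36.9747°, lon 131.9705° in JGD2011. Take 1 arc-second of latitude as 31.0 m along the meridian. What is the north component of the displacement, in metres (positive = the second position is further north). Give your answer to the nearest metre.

Δφ = 36.9747° − 36.9777° = -0.0030°; Δλ = 131.9705° − 131.9697° = +0.0008°.
1° of latitude = 3600 × 31.00 = 111600 m.
ΔN = Δφ × 111600 = -334.8 m; ΔE = Δλ × 111600 × cos(36.9777°) = +0.0008 × 111600 × 0.798870 = 71.3 m.

ΔN = -335 m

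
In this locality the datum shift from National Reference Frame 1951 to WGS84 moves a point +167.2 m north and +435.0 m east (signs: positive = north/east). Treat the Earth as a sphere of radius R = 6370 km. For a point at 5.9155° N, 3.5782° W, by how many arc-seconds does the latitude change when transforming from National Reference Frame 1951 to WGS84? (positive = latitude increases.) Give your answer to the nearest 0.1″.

On a sphere of radius R, 1 rad of latitude = R, so Δφ = ΔN / R = 167.2 / 6370000 = 2.6248e-05 rad = 5.414″.

Δφ = 5.4″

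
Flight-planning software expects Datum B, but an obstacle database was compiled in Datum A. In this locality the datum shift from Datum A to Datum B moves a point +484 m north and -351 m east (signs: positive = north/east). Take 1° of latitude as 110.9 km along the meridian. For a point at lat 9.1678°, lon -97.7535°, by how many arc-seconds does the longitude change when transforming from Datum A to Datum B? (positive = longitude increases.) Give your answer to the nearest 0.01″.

At latitude 9.1678°, cos φ = 0.987226.
1° of longitude at this latitude = 110.9 × cos φ = 109.48 km, so Δλ = -351.0 / 109483.4 = -0.0032060° = -11.541″.

Δλ = -11.54″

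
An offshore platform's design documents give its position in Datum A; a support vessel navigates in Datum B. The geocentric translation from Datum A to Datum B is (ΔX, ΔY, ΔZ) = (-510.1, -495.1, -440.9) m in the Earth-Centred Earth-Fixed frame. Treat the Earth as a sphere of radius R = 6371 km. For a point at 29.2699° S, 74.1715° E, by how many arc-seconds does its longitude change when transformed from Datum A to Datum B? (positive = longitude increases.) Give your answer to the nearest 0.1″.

Δλ = 13.2″

sin φ = -0.488924, cos φ = 0.872326, sin λ = 0.962082, cos λ = 0.272759.
East component: ΔE = −sin λ·ΔX + cos λ·ΔY = −(0.962082)(-510.1) + (0.272759)(-495.1) = 355.72 m.
1° of latitude spans πR/180 = 111195 m; at latitude φ, 1° of longitude spans that × cos φ = 96998.3 m, so Δλ = 355.72 / 96998.3 × 3600 = 13.202″.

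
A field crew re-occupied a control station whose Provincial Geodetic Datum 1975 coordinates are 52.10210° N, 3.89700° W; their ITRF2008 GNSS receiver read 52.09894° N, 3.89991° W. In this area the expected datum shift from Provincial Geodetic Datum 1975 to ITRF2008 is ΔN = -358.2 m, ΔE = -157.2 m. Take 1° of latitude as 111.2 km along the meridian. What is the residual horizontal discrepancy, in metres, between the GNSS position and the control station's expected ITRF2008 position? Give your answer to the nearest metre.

Observed coordinate differences: Δφ = -0.00316°, Δλ = -0.00291°.
Converting to metres (1° lat = 111200 m, cos φ = 0.614256): observed ΔN = -351.4 m, observed ΔE = -198.8 m.
Subtracting the expected shift leaves a residual of -351.4 − (-358.2) = 6.8 m north and -198.8 − (-157.2) = -41.6 m east.
Residual distance = √(6.8² + (-41.6)²) = 42.1 m.

42 m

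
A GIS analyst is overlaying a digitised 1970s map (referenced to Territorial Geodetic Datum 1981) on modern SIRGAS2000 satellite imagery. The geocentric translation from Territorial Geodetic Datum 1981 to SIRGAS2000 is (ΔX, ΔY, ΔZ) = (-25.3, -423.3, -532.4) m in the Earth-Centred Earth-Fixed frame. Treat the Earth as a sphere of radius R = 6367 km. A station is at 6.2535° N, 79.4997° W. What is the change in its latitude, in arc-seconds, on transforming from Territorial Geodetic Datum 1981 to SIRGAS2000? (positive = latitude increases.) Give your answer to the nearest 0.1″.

sin φ = 0.108928, cos φ = 0.994050, sin λ = -0.983254, cos λ = 0.182241.
North component: ΔN = −sin φ cos λ·ΔX − sin φ sin λ·ΔY + cos φ·ΔZ = −(0.108928)(0.182241)(-25.3) − (0.108928)(-0.983254)(-423.3) + (0.994050)(-532.4) = -574.07 m.
1° of latitude spans πR/180 = 111125 m, so Δφ = -574.07 / 111125 × 3600 = -18.597″.

Δφ = -18.6″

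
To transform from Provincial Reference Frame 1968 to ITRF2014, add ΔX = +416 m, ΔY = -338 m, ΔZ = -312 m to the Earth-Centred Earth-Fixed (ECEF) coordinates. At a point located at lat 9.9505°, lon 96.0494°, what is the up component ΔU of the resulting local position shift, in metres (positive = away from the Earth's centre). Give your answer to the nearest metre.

ΔU = -428 m

The local up (radial) axis is (cos φ cos λ, cos φ sin λ, sin φ), giving ΔU = -43.181 − 331.062 − 53.913 = -428.16 m.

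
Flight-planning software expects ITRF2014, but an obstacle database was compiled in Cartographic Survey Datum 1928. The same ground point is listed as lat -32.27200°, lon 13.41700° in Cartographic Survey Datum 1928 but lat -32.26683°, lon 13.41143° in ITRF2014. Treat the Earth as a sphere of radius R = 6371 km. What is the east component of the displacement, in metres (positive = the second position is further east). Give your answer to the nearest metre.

Δφ = -32.26683° − -32.27200° = +0.00517°; Δλ = 13.41143° − 13.41700° = -0.00557°.
1° along a meridian = πR/180 = 111195 m.
ΔN = Δφ × 111195 = 574.9 m; ΔE = Δλ × 111195 × cos(-32.27200°) = -0.00557 × 111195 × 0.845523 = -523.7 m.

ΔE = -524 m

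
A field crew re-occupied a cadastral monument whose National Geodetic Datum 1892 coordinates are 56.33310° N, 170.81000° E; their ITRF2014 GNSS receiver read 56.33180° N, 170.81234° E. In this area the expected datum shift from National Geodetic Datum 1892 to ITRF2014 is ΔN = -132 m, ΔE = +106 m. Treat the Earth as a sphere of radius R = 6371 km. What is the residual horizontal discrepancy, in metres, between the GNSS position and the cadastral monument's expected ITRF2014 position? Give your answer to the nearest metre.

40 m

Observed coordinate differences: Δφ = -0.00130°, Δλ = +0.00234°.
Converting to metres (1° lat = 111195 m, cos φ = 0.554364): observed ΔN = -144.6 m, observed ΔE = 144.2 m.
Subtracting the expected shift leaves a residual of -144.6 − (-132) = -12.6 m north and 144.2 − (106) = 38.2 m east.
Residual distance = √((-12.6)² + 38.2²) = 40.3 m.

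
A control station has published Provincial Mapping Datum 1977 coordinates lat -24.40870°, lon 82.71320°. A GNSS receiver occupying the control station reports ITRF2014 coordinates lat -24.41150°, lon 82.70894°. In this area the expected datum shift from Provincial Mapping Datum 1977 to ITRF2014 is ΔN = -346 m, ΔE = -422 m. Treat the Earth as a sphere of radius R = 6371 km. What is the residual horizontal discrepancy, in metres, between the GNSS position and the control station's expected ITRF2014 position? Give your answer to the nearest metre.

Observed coordinate differences: Δφ = -0.00280°, Δλ = -0.00426°.
Converting to metres (1° lat = 111195 m, cos φ = 0.910621): observed ΔN = -311.3 m, observed ΔE = -431.4 m.
Subtracting the expected shift leaves a residual of -311.3 − (-346) = 34.7 m north and -431.4 − (-422) = -9.4 m east.
Residual distance = √(34.7² + (-9.4)²) = 35.9 m.

36 m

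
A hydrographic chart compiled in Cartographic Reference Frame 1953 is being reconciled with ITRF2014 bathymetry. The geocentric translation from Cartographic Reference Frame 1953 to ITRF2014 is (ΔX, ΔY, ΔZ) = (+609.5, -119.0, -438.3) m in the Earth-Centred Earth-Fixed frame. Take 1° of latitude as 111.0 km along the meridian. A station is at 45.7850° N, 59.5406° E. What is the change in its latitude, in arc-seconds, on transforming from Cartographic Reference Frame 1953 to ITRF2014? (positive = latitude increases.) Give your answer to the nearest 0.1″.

sin φ = 0.716728, cos φ = 0.697353, sin λ = 0.861989, cos λ = 0.506928.
North component: ΔN = −sin φ cos λ·ΔX − sin φ sin λ·ΔY + cos φ·ΔZ = −(0.716728)(0.506928)(609.5) − (0.716728)(0.861989)(-119.0) + (0.697353)(-438.3) = -453.58 m.
1° of latitude spans 111000 m, so Δφ = -453.58 / 111000 × 3600 = -14.711″.

Δφ = -14.7″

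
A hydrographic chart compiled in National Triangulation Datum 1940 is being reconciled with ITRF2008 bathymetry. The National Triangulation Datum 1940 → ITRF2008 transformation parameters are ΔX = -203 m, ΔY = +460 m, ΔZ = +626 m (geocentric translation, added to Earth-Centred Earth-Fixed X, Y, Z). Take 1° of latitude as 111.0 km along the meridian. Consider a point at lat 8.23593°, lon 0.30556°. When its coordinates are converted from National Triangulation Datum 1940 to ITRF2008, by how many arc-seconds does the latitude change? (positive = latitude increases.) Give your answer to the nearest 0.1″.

sin φ = 0.143250, cos φ = 0.989687, sin λ = 0.005333, cos λ = 0.999986.
North component: ΔN = −sin φ cos λ·ΔX − sin φ sin λ·ΔY + cos φ·ΔZ = −(0.143250)(0.999986)(-203) − (0.143250)(0.005333)(460) + (0.989687)(626) = 648.27 m.
1° of latitude spans 111000 m, so Δφ = 648.27 / 111000 × 3600 = 21.025″.

Δφ = 21.0″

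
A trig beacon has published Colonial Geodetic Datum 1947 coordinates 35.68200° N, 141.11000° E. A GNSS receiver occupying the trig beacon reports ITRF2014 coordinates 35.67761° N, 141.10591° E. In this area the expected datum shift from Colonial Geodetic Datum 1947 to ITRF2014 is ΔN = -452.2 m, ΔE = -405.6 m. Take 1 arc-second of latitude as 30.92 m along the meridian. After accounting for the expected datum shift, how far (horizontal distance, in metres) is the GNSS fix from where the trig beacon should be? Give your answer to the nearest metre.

51 m

Observed coordinate differences: Δφ = -0.00439°, Δλ = -0.00409°.
Converting to metres (1° lat = 111312 m, cos φ = 0.812267): observed ΔN = -488.7 m, observed ΔE = -369.8 m.
Subtracting the expected shift leaves a residual of -488.7 − (-452.2) = -36.5 m north and -369.8 − (-405.6) = 35.8 m east.
Residual distance = √((-36.5)² + 35.8²) = 51.1 m.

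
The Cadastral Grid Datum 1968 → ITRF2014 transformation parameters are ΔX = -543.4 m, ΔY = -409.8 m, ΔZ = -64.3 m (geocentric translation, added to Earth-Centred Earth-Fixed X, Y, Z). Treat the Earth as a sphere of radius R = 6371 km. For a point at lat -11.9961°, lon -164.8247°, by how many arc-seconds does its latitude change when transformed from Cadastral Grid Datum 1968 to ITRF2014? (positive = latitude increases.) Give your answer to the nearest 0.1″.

sin φ = -0.207845, cos φ = 0.978162, sin λ = -0.261773, cos λ = -0.965129.
North component: ΔN = −sin φ cos λ·ΔX − sin φ sin λ·ΔY + cos φ·ΔZ = −(-0.207845)(-0.965129)(-543.4) − (-0.207845)(-0.261773)(-409.8) + (0.978162)(-64.3) = 68.41 m.
1° of latitude spans πR/180 = 111195 m, so Δφ = 68.41 / 111195 × 3600 = 2.215″.

Δφ = 2.2″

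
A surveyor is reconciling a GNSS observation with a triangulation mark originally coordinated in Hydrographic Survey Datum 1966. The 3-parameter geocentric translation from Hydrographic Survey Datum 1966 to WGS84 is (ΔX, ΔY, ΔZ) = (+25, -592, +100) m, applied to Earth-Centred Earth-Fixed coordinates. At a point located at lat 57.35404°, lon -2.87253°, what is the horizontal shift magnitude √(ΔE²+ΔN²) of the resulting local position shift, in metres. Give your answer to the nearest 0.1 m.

At φ = 57.35404°, λ = -2.87253°: sin φ = 0.842020, cos φ = 0.539446, sin λ = -0.050114, cos λ = 0.998743.
ΔE = −sin λ·ΔX + cos λ·ΔY = −(-0.050114)·(25) + (0.998743)·(-592) = -590.00 m.
ΔN = −sin φ cos λ·ΔX − sin φ sin λ·ΔY + cos φ·ΔZ = −(0.842020)(0.998743)(25) − (0.842020)(-0.050114)(-592) + (0.539446)(100) = 7.94 m.
Horizontal magnitude = √(ΔE² + ΔN²) = √((-590.00)² + 7.94²) = 590.06 m.

590.1 m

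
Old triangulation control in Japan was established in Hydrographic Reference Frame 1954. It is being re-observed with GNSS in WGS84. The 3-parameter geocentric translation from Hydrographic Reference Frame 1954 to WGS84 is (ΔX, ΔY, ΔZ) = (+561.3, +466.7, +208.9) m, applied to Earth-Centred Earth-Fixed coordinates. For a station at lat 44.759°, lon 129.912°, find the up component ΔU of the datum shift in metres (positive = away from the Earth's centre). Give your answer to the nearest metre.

ΔU = 146 m

At φ = 44.759°, λ = 129.912°: sin φ = 0.704126, cos φ = 0.710075, sin λ = 0.767031, cos λ = -0.641610.
ΔU = cos φ cos λ·ΔX + cos φ sin λ·ΔY + sin φ·ΔZ = (0.710075)(-0.641610)(561.3) + (0.710075)(0.767031)(466.7) + (0.704126)(208.9) = 145.56 m.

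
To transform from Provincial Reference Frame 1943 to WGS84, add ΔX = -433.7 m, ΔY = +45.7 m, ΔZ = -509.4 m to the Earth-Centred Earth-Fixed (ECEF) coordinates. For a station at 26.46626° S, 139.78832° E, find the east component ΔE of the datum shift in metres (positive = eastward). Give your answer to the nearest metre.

ΔE = 245 m

At φ = -26.46626°, λ = 139.78832°: sin φ = -0.445671, cos φ = 0.895197, sin λ = 0.645613, cos λ = -0.763664.
ΔE = −sin λ·ΔX + cos λ·ΔY = −(0.645613)·(-433.7) + (-0.763664)·(45.7) = 245.10 m.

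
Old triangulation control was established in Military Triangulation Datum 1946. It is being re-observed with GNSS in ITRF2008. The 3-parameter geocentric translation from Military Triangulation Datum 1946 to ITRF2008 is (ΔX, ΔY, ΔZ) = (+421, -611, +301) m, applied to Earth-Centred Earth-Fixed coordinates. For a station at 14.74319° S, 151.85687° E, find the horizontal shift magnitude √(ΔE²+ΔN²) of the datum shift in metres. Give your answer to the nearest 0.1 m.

361.8 m

At φ = -14.74319°, λ = 151.85687°: sin φ = -0.254487, cos φ = 0.967076, sin λ = 0.471676, cos λ = -0.881772.
ΔE = −sin λ·ΔX + cos λ·ΔY = −(0.471676)·(421) + (-0.881772)·(-611) = 340.19 m.
ΔN = −sin φ cos λ·ΔX − sin φ sin λ·ΔY + cos φ·ΔZ = −(-0.254487)(-0.881772)(421) − (-0.254487)(0.471676)(-611) + (0.967076)(301) = 123.28 m.
Horizontal magnitude = √(ΔE² + ΔN²) = √(340.19² + 123.28²) = 361.83 m.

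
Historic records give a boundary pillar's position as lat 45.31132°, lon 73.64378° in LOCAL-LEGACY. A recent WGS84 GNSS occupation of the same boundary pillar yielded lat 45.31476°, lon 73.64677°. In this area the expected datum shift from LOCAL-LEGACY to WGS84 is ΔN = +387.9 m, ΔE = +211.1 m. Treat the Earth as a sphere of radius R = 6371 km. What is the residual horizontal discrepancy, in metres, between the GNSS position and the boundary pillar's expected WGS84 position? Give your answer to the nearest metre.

Observed coordinate differences: Δφ = +0.00344°, Δλ = +0.00299°.
Converting to metres (1° lat = 111195 m, cos φ = 0.703254): observed ΔN = 382.5 m, observed ΔE = 233.8 m.
Subtracting the expected shift leaves a residual of 382.5 − (387.9) = -5.4 m north and 233.8 − (211.1) = 22.7 m east.
Residual distance = √((-5.4)² + 22.7²) = 23.3 m.

23 m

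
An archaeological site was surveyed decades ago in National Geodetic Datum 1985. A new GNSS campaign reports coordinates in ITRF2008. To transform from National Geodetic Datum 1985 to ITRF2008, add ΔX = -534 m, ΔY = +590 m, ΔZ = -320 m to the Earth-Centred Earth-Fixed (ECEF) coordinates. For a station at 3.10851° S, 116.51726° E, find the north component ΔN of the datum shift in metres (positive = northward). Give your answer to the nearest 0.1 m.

At φ = -3.10851°, λ = 116.51726°: sin φ = -0.054227, cos φ = 0.998529, sin λ = 0.894800, cos λ = -0.446467.
ΔN = −sin φ cos λ·ΔX − sin φ sin λ·ΔY + cos φ·ΔZ = −(-0.054227)(-0.446467)(-534) − (-0.054227)(0.894800)(590) + (0.998529)(-320) = -277.97 m.

ΔN = -278.0 m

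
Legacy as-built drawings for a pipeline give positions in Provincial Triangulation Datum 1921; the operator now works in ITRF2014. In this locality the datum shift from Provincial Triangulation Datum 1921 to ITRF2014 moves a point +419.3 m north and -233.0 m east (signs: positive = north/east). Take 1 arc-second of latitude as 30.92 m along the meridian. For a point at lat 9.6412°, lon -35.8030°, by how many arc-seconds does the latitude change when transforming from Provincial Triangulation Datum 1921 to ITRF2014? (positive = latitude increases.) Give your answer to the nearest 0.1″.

Δφ = 13.6″

1″ of latitude = 30.92 m, so Δφ = 419.3 / 30.92 = 13.561″.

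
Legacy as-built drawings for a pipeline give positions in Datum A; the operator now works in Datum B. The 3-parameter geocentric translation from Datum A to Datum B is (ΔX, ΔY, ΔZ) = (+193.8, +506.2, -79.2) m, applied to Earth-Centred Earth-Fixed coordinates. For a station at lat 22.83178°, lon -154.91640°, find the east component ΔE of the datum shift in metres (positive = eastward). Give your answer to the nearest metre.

At φ = 22.83178°, λ = -154.91640°: sin φ = 0.388027, cos φ = 0.921648, sin λ = -0.423940, cos λ = -0.905690.
ΔE = −sin λ·ΔX + cos λ·ΔY = −(-0.423940)·(193.8) + (-0.905690)·(506.2) = -376.30 m.

ΔE = -376 m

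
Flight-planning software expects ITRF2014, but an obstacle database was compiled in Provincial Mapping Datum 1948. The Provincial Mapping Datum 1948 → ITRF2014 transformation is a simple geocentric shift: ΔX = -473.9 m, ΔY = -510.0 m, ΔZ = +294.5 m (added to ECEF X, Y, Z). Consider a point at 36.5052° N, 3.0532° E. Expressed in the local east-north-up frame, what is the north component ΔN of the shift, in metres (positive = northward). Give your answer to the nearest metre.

At φ = 36.5052°, λ = 3.0532°: sin φ = 0.594896, cos φ = 0.803803, sin λ = 0.053263, cos λ = 0.998581.
ΔN = −sin φ cos λ·ΔX − sin φ sin λ·ΔY + cos φ·ΔZ = −(0.594896)(0.998581)(-473.9) − (0.594896)(0.053263)(-510.0) + (0.803803)(294.5) = 534.40 m.

ΔN = 534 m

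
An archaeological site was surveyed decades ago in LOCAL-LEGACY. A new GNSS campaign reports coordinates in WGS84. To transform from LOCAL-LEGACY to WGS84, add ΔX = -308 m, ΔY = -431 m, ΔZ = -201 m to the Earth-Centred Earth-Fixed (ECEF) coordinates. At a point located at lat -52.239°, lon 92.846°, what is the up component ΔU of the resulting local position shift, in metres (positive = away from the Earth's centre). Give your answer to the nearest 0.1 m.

ΔU = -95.3 m

The local up (radial) axis is (cos φ cos λ, cos φ sin λ, sin φ), giving ΔU = 9.365 − 263.606 + 158.905 = -95.34 m.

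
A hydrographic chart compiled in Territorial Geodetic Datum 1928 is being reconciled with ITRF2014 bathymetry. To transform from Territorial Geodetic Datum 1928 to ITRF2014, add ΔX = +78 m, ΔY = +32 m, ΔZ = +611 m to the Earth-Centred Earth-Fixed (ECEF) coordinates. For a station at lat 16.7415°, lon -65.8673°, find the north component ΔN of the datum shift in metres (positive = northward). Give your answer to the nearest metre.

ΔN = 584 m

At φ = 16.7415°, λ = -65.8673°: sin φ = 0.288054, cos φ = 0.957614, sin λ = -0.912601, cos λ = 0.408851.
ΔN = −sin φ cos λ·ΔX − sin φ sin λ·ΔY + cos φ·ΔZ = −(0.288054)(0.408851)(78) − (0.288054)(-0.912601)(32) + (0.957614)(611) = 584.33 m.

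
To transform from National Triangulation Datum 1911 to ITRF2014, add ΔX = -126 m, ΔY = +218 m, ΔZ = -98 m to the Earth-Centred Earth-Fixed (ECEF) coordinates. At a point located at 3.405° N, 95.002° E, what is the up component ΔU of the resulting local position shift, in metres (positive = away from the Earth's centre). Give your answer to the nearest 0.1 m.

The local up (radial) axis is (cos φ cos λ, cos φ sin λ, sin φ), giving ΔU = 10.967 + 216.786 − 5.821 = 221.93 m.

ΔU = 221.9 m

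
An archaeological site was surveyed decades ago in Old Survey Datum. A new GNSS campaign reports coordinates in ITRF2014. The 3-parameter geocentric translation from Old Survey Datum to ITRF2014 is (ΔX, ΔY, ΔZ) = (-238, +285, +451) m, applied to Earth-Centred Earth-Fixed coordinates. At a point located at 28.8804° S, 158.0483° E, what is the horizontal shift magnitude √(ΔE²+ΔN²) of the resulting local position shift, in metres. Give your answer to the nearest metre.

At φ = -28.8804°, λ = 158.0483°: sin φ = -0.482983, cos φ = 0.875630, sin λ = 0.373825, cos λ = -0.927499.
ΔE = −sin λ·ΔX + cos λ·ΔY = −(0.373825)·(-238) + (-0.927499)·(285) = -175.37 m.
ΔN = −sin φ cos λ·ΔX − sin φ sin λ·ΔY + cos φ·ΔZ = −(-0.482983)(-0.927499)(-238) − (-0.482983)(0.373825)(285) + (0.875630)(451) = 552.98 m.
Horizontal magnitude = √(ΔE² + ΔN²) = √((-175.37)² + 552.98²) = 580.12 m.

580 m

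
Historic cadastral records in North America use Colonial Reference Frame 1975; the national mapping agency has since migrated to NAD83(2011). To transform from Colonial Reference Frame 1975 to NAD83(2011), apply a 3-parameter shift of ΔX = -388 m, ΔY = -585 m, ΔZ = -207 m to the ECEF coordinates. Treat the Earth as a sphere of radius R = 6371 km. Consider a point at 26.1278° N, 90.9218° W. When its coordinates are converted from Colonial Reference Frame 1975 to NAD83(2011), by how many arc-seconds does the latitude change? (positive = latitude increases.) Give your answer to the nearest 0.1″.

sin φ = 0.440375, cos φ = 0.897814, sin λ = -0.999871, cos λ = -0.016088.
North component: ΔN = −sin φ cos λ·ΔX − sin φ sin λ·ΔY + cos φ·ΔZ = −(0.440375)(-0.016088)(-388) − (0.440375)(-0.999871)(-585) + (0.897814)(-207) = -446.18 m.
1° of latitude spans πR/180 = 111195 m, so Δφ = -446.18 / 111195 × 3600 = -14.445″.

Δφ = -14.4″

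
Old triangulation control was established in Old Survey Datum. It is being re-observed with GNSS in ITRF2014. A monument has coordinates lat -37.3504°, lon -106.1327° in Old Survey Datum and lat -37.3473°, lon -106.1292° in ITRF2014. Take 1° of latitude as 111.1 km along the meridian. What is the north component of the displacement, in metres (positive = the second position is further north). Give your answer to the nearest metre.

ΔN = 344 m

Δφ = -37.3473° − -37.3504° = +0.0031°; Δλ = -106.1292° − -106.1327° = +0.0035°.
ΔN = Δφ × 111100 = 344.4 m; ΔE = Δλ × 111100 × cos(-37.3504°) = +0.0035 × 111100 × 0.794940 = 309.1 m.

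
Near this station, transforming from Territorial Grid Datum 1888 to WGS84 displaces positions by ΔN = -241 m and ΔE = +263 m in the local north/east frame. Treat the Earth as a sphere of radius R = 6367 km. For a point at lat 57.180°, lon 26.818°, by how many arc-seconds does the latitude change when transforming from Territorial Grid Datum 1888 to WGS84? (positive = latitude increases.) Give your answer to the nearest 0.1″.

Δφ = -7.8″

On a sphere of radius R, 1 rad of latitude = R, so Δφ = ΔN / R = -241.0 / 6367000 = -3.7851e-05 rad = -7.807″.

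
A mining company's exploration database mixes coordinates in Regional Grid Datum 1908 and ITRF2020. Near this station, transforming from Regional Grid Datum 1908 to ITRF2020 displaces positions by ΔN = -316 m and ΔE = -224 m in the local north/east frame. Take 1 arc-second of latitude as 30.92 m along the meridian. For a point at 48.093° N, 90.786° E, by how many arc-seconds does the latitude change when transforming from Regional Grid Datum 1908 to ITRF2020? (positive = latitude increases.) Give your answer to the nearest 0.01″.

Δφ = -10.22″

1″ of latitude = 30.92 m, so Δφ = -316.0 / 30.92 = -10.220″.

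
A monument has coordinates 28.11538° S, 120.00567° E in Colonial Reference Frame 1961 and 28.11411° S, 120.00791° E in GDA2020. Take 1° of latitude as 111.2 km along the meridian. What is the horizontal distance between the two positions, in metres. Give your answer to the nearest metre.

261 m

Δφ = -28.11411° − -28.11538° = +0.00127°; Δλ = 120.00791° − 120.00567° = +0.00224°.
ΔN = Δφ × 111200 = 141.2 m; ΔE = Δλ × 111200 × cos(-28.11538°) = +0.00224 × 111200 × 0.882000 = 219.7 m.
Distance = √(ΔE² + ΔN²) = √(219.7² + 141.2²) = 261.2 m.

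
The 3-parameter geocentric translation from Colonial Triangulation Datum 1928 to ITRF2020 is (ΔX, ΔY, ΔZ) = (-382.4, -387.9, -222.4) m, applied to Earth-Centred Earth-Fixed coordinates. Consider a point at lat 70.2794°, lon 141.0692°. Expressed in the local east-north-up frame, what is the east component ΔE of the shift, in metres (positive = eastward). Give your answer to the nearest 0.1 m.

The local east axis at (φ, λ) is (−sin λ, cos λ, 0), so ΔE = −sin(141.0692°)·(-382.4) + cos(141.0692°)·(-387.9) = 542.04 m.

ΔE = 542.0 m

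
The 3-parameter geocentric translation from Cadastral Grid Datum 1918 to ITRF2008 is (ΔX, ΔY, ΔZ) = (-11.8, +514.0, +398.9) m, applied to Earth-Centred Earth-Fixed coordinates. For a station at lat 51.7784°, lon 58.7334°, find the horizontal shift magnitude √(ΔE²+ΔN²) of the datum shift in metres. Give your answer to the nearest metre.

292 m

At φ = 51.7784°, λ = 58.7334°: sin φ = 0.785624, cos φ = 0.618705, sin λ = 0.854762, cos λ = 0.519021.
ΔE = −sin λ·ΔX + cos λ·ΔY = −(0.854762)·(-11.8) + (0.519021)·(514.0) = 276.86 m.
ΔN = −sin φ cos λ·ΔX − sin φ sin λ·ΔY + cos φ·ΔZ = −(0.785624)(0.519021)(-11.8) − (0.785624)(0.854762)(514.0) + (0.618705)(398.9) = -93.55 m.
Horizontal magnitude = √(ΔE² + ΔN²) = √(276.86² + (-93.55)²) = 292.24 m.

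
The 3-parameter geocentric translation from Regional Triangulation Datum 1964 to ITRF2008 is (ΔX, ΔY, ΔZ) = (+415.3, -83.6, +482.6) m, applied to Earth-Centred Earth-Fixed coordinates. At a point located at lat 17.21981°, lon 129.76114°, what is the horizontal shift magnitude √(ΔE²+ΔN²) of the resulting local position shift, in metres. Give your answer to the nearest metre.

At φ = 17.21981°, λ = 129.76114°: sin φ = 0.296038, cos φ = 0.955176, sin λ = 0.768717, cos λ = -0.639588.
ΔE = −sin λ·ΔX + cos λ·ΔY = −(0.768717)·(415.3) + (-0.639588)·(-83.6) = -265.78 m.
ΔN = −sin φ cos λ·ΔX − sin φ sin λ·ΔY + cos φ·ΔZ = −(0.296038)(-0.639588)(415.3) − (0.296038)(0.768717)(-83.6) + (0.955176)(482.6) = 558.63 m.
Horizontal magnitude = √(ΔE² + ΔN²) = √((-265.78)² + 558.63²) = 618.63 m.

619 m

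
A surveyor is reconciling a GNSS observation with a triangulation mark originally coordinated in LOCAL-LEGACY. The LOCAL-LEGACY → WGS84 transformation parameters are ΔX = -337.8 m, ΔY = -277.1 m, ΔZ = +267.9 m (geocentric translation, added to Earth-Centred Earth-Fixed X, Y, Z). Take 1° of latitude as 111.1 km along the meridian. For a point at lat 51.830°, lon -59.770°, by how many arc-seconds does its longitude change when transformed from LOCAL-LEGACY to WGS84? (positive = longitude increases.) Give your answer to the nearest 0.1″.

sin φ = 0.786181, cos φ = 0.617997, sin λ = -0.864011, cos λ = 0.503472.
East component: ΔE = −sin λ·ΔX + cos λ·ΔY = −(-0.864011)(-337.8) + (0.503472)(-277.1) = -431.38 m.
1° of latitude spans 111100 m; at latitude φ, 1° of longitude spans that × cos φ = 68659.4 m, so Δλ = -431.38 / 68659.4 × 3600 = -22.618″.

Δλ = -22.6″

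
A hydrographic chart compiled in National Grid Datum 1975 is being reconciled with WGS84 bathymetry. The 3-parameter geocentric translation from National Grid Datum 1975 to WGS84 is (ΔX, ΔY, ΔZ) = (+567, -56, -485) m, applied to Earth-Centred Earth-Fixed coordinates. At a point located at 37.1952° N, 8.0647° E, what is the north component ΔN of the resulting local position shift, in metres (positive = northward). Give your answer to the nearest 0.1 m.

At φ = 37.1952°, λ = 8.0647°: sin φ = 0.604532, cos φ = 0.796581, sin λ = 0.140291, cos λ = 0.990110.
ΔN = −sin φ cos λ·ΔX − sin φ sin λ·ΔY + cos φ·ΔZ = −(0.604532)(0.990110)(567) − (0.604532)(0.140291)(-56) + (0.796581)(-485) = -720.97 m.

ΔN = -721.0 m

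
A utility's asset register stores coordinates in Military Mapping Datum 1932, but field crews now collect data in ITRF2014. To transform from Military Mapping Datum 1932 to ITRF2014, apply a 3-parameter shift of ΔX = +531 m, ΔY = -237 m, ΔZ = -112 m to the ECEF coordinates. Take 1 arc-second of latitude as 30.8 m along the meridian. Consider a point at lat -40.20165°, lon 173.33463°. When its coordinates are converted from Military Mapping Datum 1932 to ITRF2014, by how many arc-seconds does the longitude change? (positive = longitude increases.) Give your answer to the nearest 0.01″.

Δλ = 7.39″

sin φ = -0.645480, cos φ = 0.763777, sin λ = 0.116070, cos λ = -0.993241.
East component: ΔE = −sin λ·ΔX + cos λ·ΔY = −(0.116070)(531) + (-0.993241)(-237) = 173.76 m.
1° of latitude spans 3600 × 30.80 = 110880 m; at latitude φ, 1° of longitude spans that × cos φ = 84687.6 m, so Δλ = 173.76 / 84687.6 × 3600 = 7.387″.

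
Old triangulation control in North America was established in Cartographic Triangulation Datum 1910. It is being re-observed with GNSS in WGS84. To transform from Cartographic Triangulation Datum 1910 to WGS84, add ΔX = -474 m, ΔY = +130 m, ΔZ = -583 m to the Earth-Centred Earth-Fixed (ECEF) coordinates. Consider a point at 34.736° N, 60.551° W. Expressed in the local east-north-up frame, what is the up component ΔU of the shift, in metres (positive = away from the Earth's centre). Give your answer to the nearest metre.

At φ = 34.736°, λ = -60.551°: sin φ = 0.569796, cos φ = 0.821786, sin λ = -0.870794, cos λ = 0.491649.
ΔU = cos φ cos λ·ΔX + cos φ sin λ·ΔY + sin φ·ΔZ = (0.821786)(0.491649)(-474) + (0.821786)(-0.870794)(130) + (0.569796)(-583) = -616.73 m.

ΔU = -617 m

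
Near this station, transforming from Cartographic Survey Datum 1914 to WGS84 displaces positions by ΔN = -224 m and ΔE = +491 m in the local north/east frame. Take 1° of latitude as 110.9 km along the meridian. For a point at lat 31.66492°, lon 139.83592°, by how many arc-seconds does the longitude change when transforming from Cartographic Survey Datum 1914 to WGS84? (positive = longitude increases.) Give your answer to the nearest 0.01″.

At latitude 31.66492°, cos φ = 0.851133.
1° of longitude at this latitude = 110.9 × cos φ = 94.39 km, so Δλ = 491.0 / 94390.6 = 0.0052018° = 18.726″.

Δλ = 18.73″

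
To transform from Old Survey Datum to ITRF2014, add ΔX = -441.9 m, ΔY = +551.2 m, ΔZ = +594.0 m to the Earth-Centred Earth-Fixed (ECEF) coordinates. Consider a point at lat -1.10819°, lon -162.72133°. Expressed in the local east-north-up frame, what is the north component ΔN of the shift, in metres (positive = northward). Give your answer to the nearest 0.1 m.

The local north axis is (−sin φ cos λ, −sin φ sin λ, cos φ), giving ΔN = 8.161 − 3.166 + 593.889 = 598.88 m.

ΔN = 598.9 m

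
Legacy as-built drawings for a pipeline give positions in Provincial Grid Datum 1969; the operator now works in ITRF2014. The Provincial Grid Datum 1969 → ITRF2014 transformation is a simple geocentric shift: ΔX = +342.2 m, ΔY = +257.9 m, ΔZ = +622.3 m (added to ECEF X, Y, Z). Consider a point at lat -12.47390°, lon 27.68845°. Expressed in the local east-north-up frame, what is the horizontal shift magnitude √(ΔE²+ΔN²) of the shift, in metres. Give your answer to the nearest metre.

702 m

At φ = -12.47390°, λ = 27.68845°: sin φ = -0.215995, cos φ = 0.976395, sin λ = 0.464664, cos λ = 0.885487.
ΔE = −sin λ·ΔX + cos λ·ΔY = −(0.464664)·(342.2) + (0.885487)·(257.9) = 69.36 m.
ΔN = −sin φ cos λ·ΔX − sin φ sin λ·ΔY + cos φ·ΔZ = −(-0.215995)(0.885487)(342.2) − (-0.215995)(0.464664)(257.9) + (0.976395)(622.3) = 698.94 m.
Horizontal magnitude = √(ΔE² + ΔN²) = √(69.36² + 698.94²) = 702.38 m.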